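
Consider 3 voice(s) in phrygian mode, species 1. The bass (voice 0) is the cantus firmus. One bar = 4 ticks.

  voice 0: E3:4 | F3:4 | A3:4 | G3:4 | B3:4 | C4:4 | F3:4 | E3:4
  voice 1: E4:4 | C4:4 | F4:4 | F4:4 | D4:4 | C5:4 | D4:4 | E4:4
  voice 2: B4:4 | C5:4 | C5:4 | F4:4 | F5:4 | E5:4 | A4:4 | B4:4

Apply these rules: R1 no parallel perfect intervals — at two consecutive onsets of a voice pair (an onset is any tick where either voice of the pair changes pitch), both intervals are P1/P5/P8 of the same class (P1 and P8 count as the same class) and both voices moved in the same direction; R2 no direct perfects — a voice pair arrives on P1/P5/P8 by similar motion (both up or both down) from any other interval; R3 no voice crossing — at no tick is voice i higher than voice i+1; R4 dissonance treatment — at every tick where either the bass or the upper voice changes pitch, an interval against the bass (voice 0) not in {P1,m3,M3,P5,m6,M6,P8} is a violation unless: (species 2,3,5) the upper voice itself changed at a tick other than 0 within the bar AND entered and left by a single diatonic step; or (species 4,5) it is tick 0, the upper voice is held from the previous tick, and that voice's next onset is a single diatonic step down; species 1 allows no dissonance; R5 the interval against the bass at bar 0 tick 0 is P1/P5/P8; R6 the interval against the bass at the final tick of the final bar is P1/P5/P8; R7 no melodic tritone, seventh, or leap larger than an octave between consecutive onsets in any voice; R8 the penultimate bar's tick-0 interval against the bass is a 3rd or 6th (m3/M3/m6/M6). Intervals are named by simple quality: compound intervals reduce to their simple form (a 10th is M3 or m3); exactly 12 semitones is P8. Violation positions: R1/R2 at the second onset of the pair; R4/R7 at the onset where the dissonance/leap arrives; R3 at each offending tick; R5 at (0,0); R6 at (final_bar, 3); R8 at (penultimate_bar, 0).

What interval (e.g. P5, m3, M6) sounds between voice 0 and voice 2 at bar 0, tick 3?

P5

voice 0=E3 voice 2=B4 -> P5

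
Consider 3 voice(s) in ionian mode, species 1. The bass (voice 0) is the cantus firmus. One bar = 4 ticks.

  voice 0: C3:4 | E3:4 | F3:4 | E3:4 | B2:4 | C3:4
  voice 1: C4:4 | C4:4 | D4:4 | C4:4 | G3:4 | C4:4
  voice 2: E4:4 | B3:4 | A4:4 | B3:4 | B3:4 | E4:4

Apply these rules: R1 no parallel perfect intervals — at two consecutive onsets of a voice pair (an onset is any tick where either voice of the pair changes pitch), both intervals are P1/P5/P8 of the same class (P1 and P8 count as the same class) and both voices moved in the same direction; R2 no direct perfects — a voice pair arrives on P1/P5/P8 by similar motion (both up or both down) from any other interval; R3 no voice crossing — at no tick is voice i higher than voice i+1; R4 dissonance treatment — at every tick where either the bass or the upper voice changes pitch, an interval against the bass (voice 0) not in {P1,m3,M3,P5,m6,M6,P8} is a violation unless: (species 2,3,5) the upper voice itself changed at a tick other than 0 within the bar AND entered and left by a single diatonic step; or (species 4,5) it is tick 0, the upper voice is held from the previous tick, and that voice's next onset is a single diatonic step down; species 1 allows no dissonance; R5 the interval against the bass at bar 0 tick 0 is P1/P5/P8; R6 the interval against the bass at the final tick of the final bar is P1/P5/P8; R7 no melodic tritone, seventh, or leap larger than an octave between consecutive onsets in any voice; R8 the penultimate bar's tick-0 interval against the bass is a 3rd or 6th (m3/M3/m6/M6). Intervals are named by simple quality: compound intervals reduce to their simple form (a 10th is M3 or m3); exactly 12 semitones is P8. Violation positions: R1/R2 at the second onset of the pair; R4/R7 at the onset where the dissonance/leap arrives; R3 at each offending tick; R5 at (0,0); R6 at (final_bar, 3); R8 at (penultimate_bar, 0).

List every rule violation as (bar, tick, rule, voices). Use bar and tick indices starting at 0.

(0, 0, R5, (0, 2))
(1, 0, R3, (1, 2))
(1, 1, R3, (1, 2))
(1, 2, R3, (1, 2))
(1, 3, R3, (1, 2))
(2, 0, R2, (1, 2))
(2, 0, R7, (2,))
(3, 0, R2, (0, 2))
(3, 0, R3, (1, 2))
(3, 0, R7, (2,))
(3, 1, R3, (1, 2))
(3, 2, R3, (1, 2))
(3, 3, R3, (1, 2))
(4, 0, R8, (0, 2))
(5, 0, R2, (0, 1))
(5, 3, R6, (0, 2))

bar 0: v0=C3 v1=C4 v2=E4 downbeat M3
bar 1: v0=E3 v1=C4 v2=B3 downbeat P5
bar 2: v0=F3 v1=D4 v2=A4 downbeat M3
bar 3: v0=E3 v1=C4 v2=B3 downbeat P5
bar 4: v0=B2 v1=G3 v2=B3 downbeat P8
bar 5: v0=C3 v1=C4 v2=E4 downbeat M3
  -> R5 @ bar 0 tick 0 v(0, 2): opens on M3
  -> R3 @ bar 1 tick 0 v(1, 2): C4 above B3
  -> R3 @ bar 1 tick 1 v(1, 2): C4 above B3
  -> R3 @ bar 1 tick 2 v(1, 2): C4 above B3
  -> R3 @ bar 1 tick 3 v(1, 2): C4 above B3
  -> R2 @ bar 2 tick 0 v(1, 2): C4/B3 m2 -> D4/A4 P5 similar
  -> R7 @ bar 2 tick 0 v(2,): B3->A4 leap 10st
  -> R2 @ bar 3 tick 0 v(0, 2): F3/A4 M3 -> E3/B3 P5 similar
  -> R3 @ bar 3 tick 0 v(1, 2): C4 above B3
  -> R7 @ bar 3 tick 0 v(2,): A4->B3 leap 10st
  -> R3 @ bar 3 tick 1 v(1, 2): C4 above B3
  -> R3 @ bar 3 tick 2 v(1, 2): C4 above B3
  -> R3 @ bar 3 tick 3 v(1, 2): C4 above B3
  -> R8 @ bar 4 tick 0 v(0, 2): penult P8 not 3rd/6th
  -> R2 @ bar 5 tick 0 v(0, 1): B2/G3 m6 -> C3/C4 P8 similar
  -> R6 @ bar 5 tick 3 v(0, 2): closes on M3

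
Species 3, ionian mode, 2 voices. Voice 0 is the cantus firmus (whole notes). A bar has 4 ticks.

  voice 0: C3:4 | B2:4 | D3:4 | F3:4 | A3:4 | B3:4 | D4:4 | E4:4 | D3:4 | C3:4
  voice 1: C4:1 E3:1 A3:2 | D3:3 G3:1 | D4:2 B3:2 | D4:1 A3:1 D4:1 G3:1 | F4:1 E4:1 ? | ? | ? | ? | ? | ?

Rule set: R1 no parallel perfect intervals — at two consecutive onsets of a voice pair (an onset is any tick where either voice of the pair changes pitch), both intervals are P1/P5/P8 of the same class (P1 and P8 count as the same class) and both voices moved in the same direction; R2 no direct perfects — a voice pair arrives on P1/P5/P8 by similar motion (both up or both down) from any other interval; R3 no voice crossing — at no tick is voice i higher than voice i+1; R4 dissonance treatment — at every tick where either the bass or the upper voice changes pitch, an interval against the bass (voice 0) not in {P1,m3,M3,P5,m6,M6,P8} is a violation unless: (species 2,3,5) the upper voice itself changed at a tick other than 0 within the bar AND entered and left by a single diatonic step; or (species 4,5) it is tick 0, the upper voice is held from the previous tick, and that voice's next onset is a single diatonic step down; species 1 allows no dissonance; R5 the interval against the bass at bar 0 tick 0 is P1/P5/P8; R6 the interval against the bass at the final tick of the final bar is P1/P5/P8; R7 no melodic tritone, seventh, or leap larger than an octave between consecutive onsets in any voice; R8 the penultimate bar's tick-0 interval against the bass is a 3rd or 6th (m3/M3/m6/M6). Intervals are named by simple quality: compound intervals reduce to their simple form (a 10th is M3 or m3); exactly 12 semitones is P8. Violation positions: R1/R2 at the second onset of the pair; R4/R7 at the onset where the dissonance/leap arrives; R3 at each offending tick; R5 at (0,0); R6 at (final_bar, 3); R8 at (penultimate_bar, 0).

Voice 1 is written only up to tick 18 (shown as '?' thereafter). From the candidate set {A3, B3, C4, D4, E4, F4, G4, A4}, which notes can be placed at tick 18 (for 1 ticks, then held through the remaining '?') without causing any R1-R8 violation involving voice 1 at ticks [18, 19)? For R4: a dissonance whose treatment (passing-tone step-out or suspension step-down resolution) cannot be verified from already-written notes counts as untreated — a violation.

A3: legal
B3: violates R4
C4: legal
D4: violates R4
E4: legal
F4: legal
G4: violates R4
A4: legal

{A3, A4, C4, E4, F4}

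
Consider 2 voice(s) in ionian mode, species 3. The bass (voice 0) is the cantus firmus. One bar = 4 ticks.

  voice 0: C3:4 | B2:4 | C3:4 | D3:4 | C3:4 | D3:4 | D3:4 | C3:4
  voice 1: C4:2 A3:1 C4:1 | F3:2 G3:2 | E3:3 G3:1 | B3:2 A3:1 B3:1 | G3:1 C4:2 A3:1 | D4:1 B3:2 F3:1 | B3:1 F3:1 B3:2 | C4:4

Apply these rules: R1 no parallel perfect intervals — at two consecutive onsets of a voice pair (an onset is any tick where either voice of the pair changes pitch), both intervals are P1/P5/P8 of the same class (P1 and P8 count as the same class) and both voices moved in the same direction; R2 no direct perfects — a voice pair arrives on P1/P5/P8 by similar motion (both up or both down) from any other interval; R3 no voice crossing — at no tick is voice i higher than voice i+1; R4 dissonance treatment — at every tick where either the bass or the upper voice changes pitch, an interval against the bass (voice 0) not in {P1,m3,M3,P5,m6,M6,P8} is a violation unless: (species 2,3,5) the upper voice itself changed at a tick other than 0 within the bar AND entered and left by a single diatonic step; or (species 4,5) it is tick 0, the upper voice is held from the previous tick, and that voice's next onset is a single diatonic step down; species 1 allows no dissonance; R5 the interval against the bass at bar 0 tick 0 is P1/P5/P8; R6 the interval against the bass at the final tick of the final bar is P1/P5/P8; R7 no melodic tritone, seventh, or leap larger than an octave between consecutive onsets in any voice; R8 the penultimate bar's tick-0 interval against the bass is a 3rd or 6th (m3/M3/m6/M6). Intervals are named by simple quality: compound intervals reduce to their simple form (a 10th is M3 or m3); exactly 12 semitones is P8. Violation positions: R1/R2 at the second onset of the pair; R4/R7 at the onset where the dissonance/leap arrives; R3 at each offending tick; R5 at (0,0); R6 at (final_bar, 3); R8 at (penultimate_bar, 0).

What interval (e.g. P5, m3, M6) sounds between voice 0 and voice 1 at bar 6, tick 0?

M6

voice 0=D3 voice 1=B3 -> M6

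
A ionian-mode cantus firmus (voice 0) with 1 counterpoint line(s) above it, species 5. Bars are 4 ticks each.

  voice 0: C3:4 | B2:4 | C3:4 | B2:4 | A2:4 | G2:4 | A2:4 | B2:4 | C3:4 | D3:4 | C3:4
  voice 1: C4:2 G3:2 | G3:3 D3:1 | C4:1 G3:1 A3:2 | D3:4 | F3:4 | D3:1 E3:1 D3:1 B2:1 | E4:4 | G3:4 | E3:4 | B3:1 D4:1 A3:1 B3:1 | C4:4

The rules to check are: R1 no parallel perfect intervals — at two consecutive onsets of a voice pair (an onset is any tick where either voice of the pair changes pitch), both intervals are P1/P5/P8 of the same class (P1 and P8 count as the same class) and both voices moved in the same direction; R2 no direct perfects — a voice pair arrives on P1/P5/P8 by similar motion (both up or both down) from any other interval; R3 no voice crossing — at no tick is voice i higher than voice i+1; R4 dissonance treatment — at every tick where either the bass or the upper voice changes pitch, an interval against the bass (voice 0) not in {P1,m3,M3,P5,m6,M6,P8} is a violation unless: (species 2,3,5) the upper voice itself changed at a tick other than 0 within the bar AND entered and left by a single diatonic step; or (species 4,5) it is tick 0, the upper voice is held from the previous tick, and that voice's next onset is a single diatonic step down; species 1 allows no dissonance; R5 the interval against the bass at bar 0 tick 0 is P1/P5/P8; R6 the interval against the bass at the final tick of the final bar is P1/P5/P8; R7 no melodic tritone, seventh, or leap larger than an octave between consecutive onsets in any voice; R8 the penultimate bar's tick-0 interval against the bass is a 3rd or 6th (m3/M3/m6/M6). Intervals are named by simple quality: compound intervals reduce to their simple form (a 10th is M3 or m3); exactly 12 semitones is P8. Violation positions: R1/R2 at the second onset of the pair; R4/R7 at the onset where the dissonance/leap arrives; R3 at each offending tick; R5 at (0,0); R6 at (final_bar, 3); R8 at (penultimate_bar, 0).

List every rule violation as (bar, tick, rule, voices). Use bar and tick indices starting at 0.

bar 0: v0=C3 v1=C4 downbeat P8
bar 1: v0=B2 v1=G3 downbeat m6
bar 2: v0=C3 v1=C4 downbeat P8
bar 3: v0=B2 v1=D3 downbeat m3
bar 4: v0=A2 v1=F3 downbeat m6
bar 5: v0=G2 v1=D3 downbeat P5
bar 6: v0=A2 v1=E4 downbeat P5
bar 7: v0=B2 v1=G3 downbeat m6
bar 8: v0=C3 v1=E3 downbeat M3
bar 9: v0=D3 v1=B3 downbeat M6
bar 10: v0=C3 v1=C4 downbeat P8
  -> R2 @ bar 2 tick 0 v(0, 1): B2/D3 m3 -> C3/C4 P8 similar
  -> R7 @ bar 2 tick 0 v(1,): D3->C4 leap 10st
  -> R2 @ bar 5 tick 0 v(0, 1): A2/F3 m6 -> G2/D3 P5 similar
  -> R2 @ bar 6 tick 0 v(0, 1): G2/B2 M3 -> A2/E4 P5 similar
  -> R7 @ bar 6 tick 0 v(1,): B2->E4 leap 17st

(2, 0, R2, (0, 1))
(2, 0, R7, (1,))
(5, 0, R2, (0, 1))
(6, 0, R2, (0, 1))
(6, 0, R7, (1,))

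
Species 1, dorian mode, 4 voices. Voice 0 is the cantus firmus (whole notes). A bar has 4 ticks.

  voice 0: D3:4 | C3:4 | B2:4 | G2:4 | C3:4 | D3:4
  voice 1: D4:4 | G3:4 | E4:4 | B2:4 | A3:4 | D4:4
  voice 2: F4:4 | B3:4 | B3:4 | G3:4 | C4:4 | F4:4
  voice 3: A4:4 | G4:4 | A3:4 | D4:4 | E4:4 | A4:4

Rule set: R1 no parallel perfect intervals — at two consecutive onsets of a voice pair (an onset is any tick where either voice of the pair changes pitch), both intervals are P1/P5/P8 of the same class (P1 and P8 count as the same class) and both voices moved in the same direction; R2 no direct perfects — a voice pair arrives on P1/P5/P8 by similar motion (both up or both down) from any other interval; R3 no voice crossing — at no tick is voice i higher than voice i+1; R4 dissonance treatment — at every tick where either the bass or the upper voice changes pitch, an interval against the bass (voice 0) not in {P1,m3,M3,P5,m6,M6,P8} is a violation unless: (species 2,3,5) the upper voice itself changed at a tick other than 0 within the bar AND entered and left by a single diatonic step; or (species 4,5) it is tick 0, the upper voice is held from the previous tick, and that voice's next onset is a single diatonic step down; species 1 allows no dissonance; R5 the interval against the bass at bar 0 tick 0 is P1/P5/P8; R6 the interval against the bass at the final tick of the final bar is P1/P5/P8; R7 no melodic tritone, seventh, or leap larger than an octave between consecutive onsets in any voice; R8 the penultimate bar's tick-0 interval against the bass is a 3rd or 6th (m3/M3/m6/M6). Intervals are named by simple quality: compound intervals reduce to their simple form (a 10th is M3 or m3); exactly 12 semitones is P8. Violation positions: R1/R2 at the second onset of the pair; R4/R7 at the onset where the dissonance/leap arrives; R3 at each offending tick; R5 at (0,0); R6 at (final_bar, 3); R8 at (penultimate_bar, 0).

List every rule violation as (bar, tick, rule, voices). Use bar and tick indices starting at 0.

(0, 0, R5, (0, 2))
(1, 0, R1, (0, 3))
(1, 0, R2, (0, 1))
(1, 0, R2, (1, 3))
(1, 0, R4, (0, 2))
(1, 0, R7, (2,))
(2, 0, R3, (1, 2))
(2, 0, R3, (2, 3))
(2, 0, R4, (0, 1))
(2, 0, R4, (0, 3))
(2, 0, R7, (3,))
(2, 1, R3, (1, 2))
(2, 1, R3, (2, 3))
(2, 2, R3, (1, 2))
(2, 2, R3, (2, 3))
(2, 3, R3, (1, 2))
(2, 3, R3, (2, 3))
(3, 0, R1, (0, 2))
(3, 0, R7, (1,))
(4, 0, R1, (0, 2))
(4, 0, R2, (1, 3))
(4, 0, R7, (1,))
(4, 0, R8, (0, 2))
(5, 0, R1, (1, 3))
(5, 0, R2, (0, 1))
(5, 0, R2, (0, 3))
(5, 3, R6, (0, 2))

bar 0: v0=D3 v1=D4 v2=F4 v3=A4 downbeat P5
bar 1: v0=C3 v1=G3 v2=B3 v3=G4 downbeat P5
bar 2: v0=B2 v1=E4 v2=B3 v3=A3 downbeat m7
bar 3: v0=G2 v1=B2 v2=G3 v3=D4 downbeat P5
bar 4: v0=C3 v1=A3 v2=C4 v3=E4 downbeat M3
bar 5: v0=D3 v1=D4 v2=F4 v3=A4 downbeat P5
  -> R5 @ bar 0 tick 0 v(0, 2): opens on m3
  -> R1 @ bar 1 tick 0 v(0, 3): D3/A4 P5 -> C3/G4 P5 similar
  -> R2 @ bar 1 tick 0 v(0, 1): D3/D4 P8 -> C3/G3 P5 similar
  -> R2 @ bar 1 tick 0 v(1, 3): D4/A4 P5 -> G3/G4 P8 similar
  -> R4 @ bar 1 tick 0 v(0, 2): C3/B3 M7 untreated
  -> R7 @ bar 1 tick 0 v(2,): F4->B3 leap 6st
  -> R3 @ bar 2 tick 0 v(1, 2): E4 above B3
  -> R3 @ bar 2 tick 0 v(2, 3): B3 above A3
  -> R4 @ bar 2 tick 0 v(0, 1): B2/E4 P4 untreated
  -> R4 @ bar 2 tick 0 v(0, 3): B2/A3 m7 untreated
  -> R7 @ bar 2 tick 0 v(3,): G4->A3 leap 10st
  -> R3 @ bar 2 tick 1 v(1, 2): E4 above B3
  -> R3 @ bar 2 tick 1 v(2, 3): B3 above A3
  -> R3 @ bar 2 tick 2 v(1, 2): E4 above B3
  -> R3 @ bar 2 tick 2 v(2, 3): B3 above A3
  -> R3 @ bar 2 tick 3 v(1, 2): E4 above B3
  -> R3 @ bar 2 tick 3 v(2, 3): B3 above A3
  -> R1 @ bar 3 tick 0 v(0, 2): B2/B3 P8 -> G2/G3 P8 similar
  -> R7 @ bar 3 tick 0 v(1,): E4->B2 leap 17st
  -> R1 @ bar 4 tick 0 v(0, 2): G2/G3 P8 -> C3/C4 P8 similar
  -> R2 @ bar 4 tick 0 v(1, 3): B2/D4 m3 -> A3/E4 P5 similar
  -> R7 @ bar 4 tick 0 v(1,): B2->A3 leap 10st
  -> R8 @ bar 4 tick 0 v(0, 2): penult P8 not 3rd/6th
  -> R1 @ bar 5 tick 0 v(1, 3): A3/E4 P5 -> D4/A4 P5 similar
  -> R2 @ bar 5 tick 0 v(0, 1): C3/A3 M6 -> D3/D4 P8 similar
  -> R2 @ bar 5 tick 0 v(0, 3): C3/E4 M3 -> D3/A4 P5 similar
  -> R6 @ bar 5 tick 3 v(0, 2): closes on m3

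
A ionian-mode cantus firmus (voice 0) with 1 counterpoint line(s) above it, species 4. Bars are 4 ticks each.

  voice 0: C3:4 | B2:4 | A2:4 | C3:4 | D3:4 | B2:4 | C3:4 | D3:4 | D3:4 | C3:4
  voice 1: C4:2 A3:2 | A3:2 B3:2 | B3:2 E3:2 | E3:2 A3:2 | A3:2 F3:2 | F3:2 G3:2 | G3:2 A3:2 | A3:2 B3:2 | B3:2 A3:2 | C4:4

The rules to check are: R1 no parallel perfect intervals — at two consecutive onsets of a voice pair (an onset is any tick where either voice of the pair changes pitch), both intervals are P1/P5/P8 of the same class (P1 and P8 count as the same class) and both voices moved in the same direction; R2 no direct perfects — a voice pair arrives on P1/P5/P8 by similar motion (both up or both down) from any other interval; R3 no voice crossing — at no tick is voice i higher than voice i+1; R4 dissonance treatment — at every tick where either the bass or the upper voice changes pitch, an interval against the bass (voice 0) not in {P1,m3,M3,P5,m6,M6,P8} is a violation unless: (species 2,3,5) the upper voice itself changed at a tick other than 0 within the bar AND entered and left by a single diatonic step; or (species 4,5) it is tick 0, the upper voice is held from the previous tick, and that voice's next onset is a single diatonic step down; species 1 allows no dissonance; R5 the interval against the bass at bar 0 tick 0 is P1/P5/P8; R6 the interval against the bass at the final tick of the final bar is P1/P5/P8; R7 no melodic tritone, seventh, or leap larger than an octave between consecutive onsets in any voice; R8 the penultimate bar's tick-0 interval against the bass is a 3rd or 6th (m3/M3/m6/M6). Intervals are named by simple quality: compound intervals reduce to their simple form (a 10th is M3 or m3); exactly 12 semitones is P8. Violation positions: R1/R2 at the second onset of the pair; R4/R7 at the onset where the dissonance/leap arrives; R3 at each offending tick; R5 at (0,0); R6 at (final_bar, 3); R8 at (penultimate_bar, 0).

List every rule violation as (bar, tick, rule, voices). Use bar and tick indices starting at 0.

(1, 0, R4, (0, 1))
(2, 0, R4, (0, 1))
(5, 0, R4, (0, 1))

bar 0: v0=C3 v1=C4 downbeat P8
bar 1: v0=B2 v1=A3 downbeat m7
bar 2: v0=A2 v1=B3 downbeat M2
bar 3: v0=C3 v1=E3 downbeat M3
bar 4: v0=D3 v1=A3 downbeat P5
bar 5: v0=B2 v1=F3 downbeat TT
bar 6: v0=C3 v1=G3 downbeat P5
bar 7: v0=D3 v1=A3 downbeat P5
bar 8: v0=D3 v1=B3 downbeat M6
bar 9: v0=C3 v1=C4 downbeat P8
  -> R4 @ bar 1 tick 0 v(0, 1): B2/A3 m7 untreated
  -> R4 @ bar 2 tick 0 v(0, 1): A2/B3 M2 untreated
  -> R4 @ bar 5 tick 0 v(0, 1): B2/F3 TT untreated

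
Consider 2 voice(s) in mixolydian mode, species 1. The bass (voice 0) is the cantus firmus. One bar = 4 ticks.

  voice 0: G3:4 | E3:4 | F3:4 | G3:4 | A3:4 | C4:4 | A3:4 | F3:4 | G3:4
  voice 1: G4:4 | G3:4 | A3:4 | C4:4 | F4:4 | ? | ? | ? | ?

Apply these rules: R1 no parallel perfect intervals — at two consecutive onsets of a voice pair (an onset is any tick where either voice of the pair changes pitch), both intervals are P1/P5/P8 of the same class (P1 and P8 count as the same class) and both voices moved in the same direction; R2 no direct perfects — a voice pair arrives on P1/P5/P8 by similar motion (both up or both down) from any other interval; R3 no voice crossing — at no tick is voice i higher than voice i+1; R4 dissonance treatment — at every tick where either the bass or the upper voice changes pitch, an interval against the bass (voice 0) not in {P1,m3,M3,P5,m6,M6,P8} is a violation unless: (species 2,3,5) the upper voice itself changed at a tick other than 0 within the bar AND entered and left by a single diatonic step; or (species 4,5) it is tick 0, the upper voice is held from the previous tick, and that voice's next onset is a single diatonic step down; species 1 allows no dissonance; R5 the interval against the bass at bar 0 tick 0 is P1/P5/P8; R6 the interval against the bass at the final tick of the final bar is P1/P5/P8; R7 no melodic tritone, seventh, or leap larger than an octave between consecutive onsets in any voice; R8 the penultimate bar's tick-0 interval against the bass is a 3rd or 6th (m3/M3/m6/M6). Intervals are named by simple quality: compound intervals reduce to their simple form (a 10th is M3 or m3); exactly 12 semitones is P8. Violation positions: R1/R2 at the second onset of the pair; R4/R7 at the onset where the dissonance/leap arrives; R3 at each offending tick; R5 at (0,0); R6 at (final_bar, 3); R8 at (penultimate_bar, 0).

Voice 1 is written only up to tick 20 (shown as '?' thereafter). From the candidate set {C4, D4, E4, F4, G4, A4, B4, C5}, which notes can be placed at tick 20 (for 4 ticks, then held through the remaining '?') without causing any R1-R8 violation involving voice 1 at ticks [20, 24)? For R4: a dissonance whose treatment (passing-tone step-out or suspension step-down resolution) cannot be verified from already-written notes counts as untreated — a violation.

{A4, C4, E4}

C4: legal
D4: violates R4
E4: legal
F4: violates R4
G4: violates R2
A4: legal
B4: violates R4,R7
C5: violates R2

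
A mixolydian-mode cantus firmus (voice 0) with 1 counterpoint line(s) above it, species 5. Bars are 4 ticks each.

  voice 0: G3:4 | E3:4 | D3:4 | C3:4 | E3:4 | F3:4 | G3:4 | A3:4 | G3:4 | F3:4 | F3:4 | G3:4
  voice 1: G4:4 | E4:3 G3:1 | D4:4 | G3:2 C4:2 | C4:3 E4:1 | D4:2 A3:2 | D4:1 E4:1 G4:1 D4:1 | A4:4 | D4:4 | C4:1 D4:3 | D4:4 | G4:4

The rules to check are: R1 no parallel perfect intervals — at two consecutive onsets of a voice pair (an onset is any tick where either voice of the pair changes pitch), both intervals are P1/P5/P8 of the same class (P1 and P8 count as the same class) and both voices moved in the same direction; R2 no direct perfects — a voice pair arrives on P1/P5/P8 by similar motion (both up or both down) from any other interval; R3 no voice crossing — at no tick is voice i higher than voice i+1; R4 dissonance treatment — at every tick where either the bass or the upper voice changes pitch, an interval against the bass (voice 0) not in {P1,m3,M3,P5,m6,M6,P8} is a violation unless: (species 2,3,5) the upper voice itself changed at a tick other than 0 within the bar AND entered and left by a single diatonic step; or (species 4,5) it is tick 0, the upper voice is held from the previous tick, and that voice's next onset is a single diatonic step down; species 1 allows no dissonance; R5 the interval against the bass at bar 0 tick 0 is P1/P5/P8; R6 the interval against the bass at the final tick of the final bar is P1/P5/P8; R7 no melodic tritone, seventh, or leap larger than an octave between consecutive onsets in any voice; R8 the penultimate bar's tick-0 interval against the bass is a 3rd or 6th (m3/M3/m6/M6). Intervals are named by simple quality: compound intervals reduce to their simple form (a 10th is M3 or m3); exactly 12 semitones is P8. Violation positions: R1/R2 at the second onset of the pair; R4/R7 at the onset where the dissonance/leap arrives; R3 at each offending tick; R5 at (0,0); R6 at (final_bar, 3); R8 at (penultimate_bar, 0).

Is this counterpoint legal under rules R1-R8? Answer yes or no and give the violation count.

bar 0: v0=G3 v1=G4 (P8)
bar 1: v0=E3 v1=E4 (P8)
bar 2: v0=D3 v1=D4 (P8)
bar 3: v0=C3 v1=G3 (P5)
bar 4: v0=E3 v1=C4 (m6)
bar 5: v0=F3 v1=D4 (M6)
bar 6: v0=G3 v1=D4 (P5)
bar 7: v0=A3 v1=A4 (P8)
bar 8: v0=G3 v1=D4 (P5)
bar 9: v0=F3 v1=C4 (P5)
bar 10: v0=F3 v1=D4 (M6)
bar 11: v0=G3 v1=G4 (P8)
  R1 @ bar1.0: G3/G4 P8 -> E3/E4 P8 similar
  R2 @ bar3.0: D3/D4 P8 -> C3/G3 P5 similar
  R2 @ bar6.0: F3/A3 M3 -> G3/D4 P5 similar
  R2 @ bar7.0: G3/D4 P5 -> A3/A4 P8 similar
  R2 @ bar8.0: A3/A4 P8 -> G3/D4 P5 similar
  R1 @ bar9.0: G3/D4 P5 -> F3/C4 P5 similar
  R2 @ bar11.0: F3/D4 M6 -> G3/G4 P8 similar

No (7 violations)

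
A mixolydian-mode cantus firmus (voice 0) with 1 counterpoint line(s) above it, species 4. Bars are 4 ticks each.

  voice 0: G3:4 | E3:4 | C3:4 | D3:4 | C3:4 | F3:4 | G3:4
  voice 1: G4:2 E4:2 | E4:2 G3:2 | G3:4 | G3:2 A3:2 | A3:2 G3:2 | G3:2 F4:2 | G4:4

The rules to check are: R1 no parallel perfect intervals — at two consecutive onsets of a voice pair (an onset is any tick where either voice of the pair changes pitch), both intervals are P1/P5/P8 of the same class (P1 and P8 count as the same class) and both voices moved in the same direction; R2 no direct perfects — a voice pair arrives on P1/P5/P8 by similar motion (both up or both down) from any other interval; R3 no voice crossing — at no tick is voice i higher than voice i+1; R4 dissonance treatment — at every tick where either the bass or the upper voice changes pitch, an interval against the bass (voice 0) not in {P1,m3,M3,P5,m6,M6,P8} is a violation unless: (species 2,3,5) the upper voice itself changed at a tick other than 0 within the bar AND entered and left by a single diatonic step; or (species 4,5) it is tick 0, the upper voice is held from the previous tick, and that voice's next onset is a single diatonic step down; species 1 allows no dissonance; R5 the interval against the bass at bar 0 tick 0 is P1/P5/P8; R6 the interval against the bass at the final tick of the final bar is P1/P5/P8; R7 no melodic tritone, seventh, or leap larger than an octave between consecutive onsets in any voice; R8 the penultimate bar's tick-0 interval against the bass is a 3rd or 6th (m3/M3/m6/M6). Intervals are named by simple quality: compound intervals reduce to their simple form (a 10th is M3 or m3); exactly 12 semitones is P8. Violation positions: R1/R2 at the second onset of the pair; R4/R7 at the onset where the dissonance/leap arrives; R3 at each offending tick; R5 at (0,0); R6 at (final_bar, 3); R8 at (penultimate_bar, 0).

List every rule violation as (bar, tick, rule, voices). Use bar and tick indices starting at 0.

(3, 0, R4, (0, 1))
(5, 0, R4, (0, 1))
(5, 0, R8, (0, 1))
(5, 2, R7, (1,))
(6, 0, R1, (0, 1))

bar 0: v0=G3 v1=G4 downbeat P8
bar 1: v0=E3 v1=E4 downbeat P8
bar 2: v0=C3 v1=G3 downbeat P5
bar 3: v0=D3 v1=G3 downbeat P4
bar 4: v0=C3 v1=A3 downbeat M6
bar 5: v0=F3 v1=G3 downbeat M2
bar 6: v0=G3 v1=G4 downbeat P8
  -> R4 @ bar 3 tick 0 v(0, 1): D3/G3 P4 untreated
  -> R4 @ bar 5 tick 0 v(0, 1): F3/G3 M2 untreated
  -> R8 @ bar 5 tick 0 v(0, 1): penult M2 not 3rd/6th
  -> R7 @ bar 5 tick 2 v(1,): G3->F4 leap 10st
  -> R1 @ bar 6 tick 0 v(0, 1): F3/F4 P8 -> G3/G4 P8 similar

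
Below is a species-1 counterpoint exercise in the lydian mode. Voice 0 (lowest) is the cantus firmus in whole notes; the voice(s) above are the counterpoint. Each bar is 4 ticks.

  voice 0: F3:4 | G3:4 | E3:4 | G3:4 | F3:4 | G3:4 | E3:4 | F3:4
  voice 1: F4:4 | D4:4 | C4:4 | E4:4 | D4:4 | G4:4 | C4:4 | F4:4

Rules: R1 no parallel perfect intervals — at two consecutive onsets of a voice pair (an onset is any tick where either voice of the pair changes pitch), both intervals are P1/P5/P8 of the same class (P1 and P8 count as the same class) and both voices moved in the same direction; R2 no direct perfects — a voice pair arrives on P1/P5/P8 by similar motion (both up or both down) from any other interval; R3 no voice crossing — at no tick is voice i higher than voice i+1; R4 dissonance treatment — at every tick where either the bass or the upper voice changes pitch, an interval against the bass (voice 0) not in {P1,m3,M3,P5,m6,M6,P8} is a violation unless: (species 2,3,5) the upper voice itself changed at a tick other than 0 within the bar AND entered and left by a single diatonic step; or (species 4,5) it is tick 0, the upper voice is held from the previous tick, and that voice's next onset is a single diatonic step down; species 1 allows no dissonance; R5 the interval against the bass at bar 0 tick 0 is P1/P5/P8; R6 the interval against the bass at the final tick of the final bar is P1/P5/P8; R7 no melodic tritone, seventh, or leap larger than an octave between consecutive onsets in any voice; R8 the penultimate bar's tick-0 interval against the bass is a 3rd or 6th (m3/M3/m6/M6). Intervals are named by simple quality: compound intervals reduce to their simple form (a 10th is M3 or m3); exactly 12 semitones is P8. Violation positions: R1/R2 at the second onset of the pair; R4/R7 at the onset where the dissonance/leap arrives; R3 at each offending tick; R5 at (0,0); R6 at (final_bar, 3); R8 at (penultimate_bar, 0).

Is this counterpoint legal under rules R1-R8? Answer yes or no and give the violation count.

No (2 violations)

bar 0: v0=F3 v1=F4 (P8)
bar 1: v0=G3 v1=D4 (P5)
bar 2: v0=E3 v1=C4 (m6)
bar 3: v0=G3 v1=E4 (M6)
bar 4: v0=F3 v1=D4 (M6)
bar 5: v0=G3 v1=G4 (P8)
bar 6: v0=E3 v1=C4 (m6)
bar 7: v0=F3 v1=F4 (P8)
  R2 @ bar5.0: F3/D4 M6 -> G3/G4 P8 similar
  R2 @ bar7.0: E3/C4 m6 -> F3/F4 P8 similar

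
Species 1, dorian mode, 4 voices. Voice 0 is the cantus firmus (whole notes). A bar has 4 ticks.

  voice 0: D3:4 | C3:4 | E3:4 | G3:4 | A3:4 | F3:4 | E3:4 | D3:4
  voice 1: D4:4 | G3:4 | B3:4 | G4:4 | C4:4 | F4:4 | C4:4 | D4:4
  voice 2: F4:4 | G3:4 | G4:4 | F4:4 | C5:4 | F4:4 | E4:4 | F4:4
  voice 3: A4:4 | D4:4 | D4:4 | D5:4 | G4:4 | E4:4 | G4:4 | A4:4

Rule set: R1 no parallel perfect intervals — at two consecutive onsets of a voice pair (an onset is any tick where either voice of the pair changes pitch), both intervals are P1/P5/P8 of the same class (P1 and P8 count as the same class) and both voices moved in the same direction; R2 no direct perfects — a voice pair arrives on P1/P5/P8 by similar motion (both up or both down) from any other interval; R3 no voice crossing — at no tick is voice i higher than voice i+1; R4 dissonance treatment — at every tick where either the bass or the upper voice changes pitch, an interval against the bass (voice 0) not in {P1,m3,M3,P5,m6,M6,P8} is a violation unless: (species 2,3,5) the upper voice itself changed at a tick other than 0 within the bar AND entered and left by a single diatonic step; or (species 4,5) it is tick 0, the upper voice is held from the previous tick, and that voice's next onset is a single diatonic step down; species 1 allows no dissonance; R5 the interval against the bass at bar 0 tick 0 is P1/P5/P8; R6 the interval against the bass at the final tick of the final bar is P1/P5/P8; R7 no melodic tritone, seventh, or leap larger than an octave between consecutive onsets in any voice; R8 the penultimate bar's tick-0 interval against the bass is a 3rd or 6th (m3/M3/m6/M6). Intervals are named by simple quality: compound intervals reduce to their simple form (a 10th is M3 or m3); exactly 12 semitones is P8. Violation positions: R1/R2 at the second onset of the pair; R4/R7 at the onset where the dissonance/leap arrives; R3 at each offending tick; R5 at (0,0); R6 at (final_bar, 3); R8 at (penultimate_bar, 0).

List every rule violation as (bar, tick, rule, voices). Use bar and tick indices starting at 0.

(0, 0, R5, (0, 2))
(1, 0, R1, (1, 3))
(1, 0, R2, (0, 1))
(1, 0, R2, (0, 2))
(1, 0, R2, (1, 2))
(1, 0, R2, (2, 3))
(1, 0, R4, (0, 3))
(1, 0, R7, (2,))
(2, 0, R1, (0, 1))
(2, 0, R3, (2, 3))
(2, 0, R4, (0, 3))
(2, 1, R3, (2, 3))
(2, 2, R3, (2, 3))
(2, 3, R3, (2, 3))
(3, 0, R2, (0, 1))
(3, 0, R2, (0, 3))
(3, 0, R2, (1, 3))
(3, 0, R3, (1, 2))
(3, 0, R4, (0, 2))
(3, 1, R3, (1, 2))
(3, 2, R3, (1, 2))
(3, 3, R3, (1, 2))
(4, 0, R1, (1, 3))
(4, 0, R3, (2, 3))
(4, 0, R4, (0, 3))
(4, 1, R3, (2, 3))
(4, 2, R3, (2, 3))
(4, 3, R3, (2, 3))
(5, 0, R2, (0, 2))
(5, 0, R3, (2, 3))
(5, 0, R4, (0, 3))
(5, 1, R3, (2, 3))
(5, 2, R3, (2, 3))
(5, 3, R3, (2, 3))
(6, 0, R1, (0, 2))
(6, 0, R8, (0, 2))
(7, 0, R1, (1, 3))
(7, 3, R6, (0, 2))

bar 0: v0=D3 v1=D4 v2=F4 v3=A4 downbeat P5
bar 1: v0=C3 v1=G3 v2=G3 v3=D4 downbeat M2
bar 2: v0=E3 v1=B3 v2=G4 v3=D4 downbeat m7
bar 3: v0=G3 v1=G4 v2=F4 v3=D5 downbeat P5
bar 4: v0=A3 v1=C4 v2=C5 v3=G4 downbeat m7
bar 5: v0=F3 v1=F4 v2=F4 v3=E4 downbeat M7
bar 6: v0=E3 v1=C4 v2=E4 v3=G4 downbeat m3
bar 7: v0=D3 v1=D4 v2=F4 v3=A4 downbeat P5
  -> R5 @ bar 0 tick 0 v(0, 2): opens on m3
  -> R1 @ bar 1 tick 0 v(1, 3): D4/A4 P5 -> G3/D4 P5 similar
  -> R2 @ bar 1 tick 0 v(0, 1): D3/D4 P8 -> C3/G3 P5 similar
  -> R2 @ bar 1 tick 0 v(0, 2): D3/F4 m3 -> C3/G3 P5 similar
  -> R2 @ bar 1 tick 0 v(1, 2): D4/F4 m3 -> G3/G3 P1 similar
  -> R2 @ bar 1 tick 0 v(2, 3): F4/A4 M3 -> G3/D4 P5 similar
  -> R4 @ bar 1 tick 0 v(0, 3): C3/D4 M2 untreated
  -> R7 @ bar 1 tick 0 v(2,): F4->G3 leap 10st
  -> R1 @ bar 2 tick 0 v(0, 1): C3/G3 P5 -> E3/B3 P5 similar
  -> R3 @ bar 2 tick 0 v(2, 3): G4 above D4
  -> R4 @ bar 2 tick 0 v(0, 3): E3/D4 m7 untreated
  -> R3 @ bar 2 tick 1 v(2, 3): G4 above D4
  -> R3 @ bar 2 tick 2 v(2, 3): G4 above D4
  -> R3 @ bar 2 tick 3 v(2, 3): G4 above D4
  -> R2 @ bar 3 tick 0 v(0, 1): E3/B3 P5 -> G3/G4 P8 similar
  -> R2 @ bar 3 tick 0 v(0, 3): E3/D4 m7 -> G3/D5 P5 similar
  -> R2 @ bar 3 tick 0 v(1, 3): B3/D4 m3 -> G4/D5 P5 similar
  -> R3 @ bar 3 tick 0 v(1, 2): G4 above F4
  -> R4 @ bar 3 tick 0 v(0, 2): G3/F4 m7 untreated
  -> R3 @ bar 3 tick 1 v(1, 2): G4 above F4
  -> R3 @ bar 3 tick 2 v(1, 2): G4 above F4
  -> R3 @ bar 3 tick 3 v(1, 2): G4 above F4
  -> R1 @ bar 4 tick 0 v(1, 3): G4/D5 P5 -> C4/G4 P5 similar
  -> R3 @ bar 4 tick 0 v(2, 3): C5 above G4
  -> R4 @ bar 4 tick 0 v(0, 3): A3/G4 m7 untreated
  -> R3 @ bar 4 tick 1 v(2, 3): C5 above G4
  -> R3 @ bar 4 tick 2 v(2, 3): C5 above G4
  -> R3 @ bar 4 tick 3 v(2, 3): C5 above G4
  -> R2 @ bar 5 tick 0 v(0, 2): A3/C5 m3 -> F3/F4 P8 similar
  -> R3 @ bar 5 tick 0 v(2, 3): F4 above E4
  -> R4 @ bar 5 tick 0 v(0, 3): F3/E4 M7 untreated
  -> R3 @ bar 5 tick 1 v(2, 3): F4 above E4
  -> R3 @ bar 5 tick 2 v(2, 3): F4 above E4
  -> R3 @ bar 5 tick 3 v(2, 3): F4 above E4
  -> R1 @ bar 6 tick 0 v(0, 2): F3/F4 P8 -> E3/E4 P8 similar
  -> R8 @ bar 6 tick 0 v(0, 2): penult P8 not 3rd/6th
  -> R1 @ bar 7 tick 0 v(1, 3): C4/G4 P5 -> D4/A4 P5 similar
  -> R6 @ bar 7 tick 3 v(0, 2): closes on m3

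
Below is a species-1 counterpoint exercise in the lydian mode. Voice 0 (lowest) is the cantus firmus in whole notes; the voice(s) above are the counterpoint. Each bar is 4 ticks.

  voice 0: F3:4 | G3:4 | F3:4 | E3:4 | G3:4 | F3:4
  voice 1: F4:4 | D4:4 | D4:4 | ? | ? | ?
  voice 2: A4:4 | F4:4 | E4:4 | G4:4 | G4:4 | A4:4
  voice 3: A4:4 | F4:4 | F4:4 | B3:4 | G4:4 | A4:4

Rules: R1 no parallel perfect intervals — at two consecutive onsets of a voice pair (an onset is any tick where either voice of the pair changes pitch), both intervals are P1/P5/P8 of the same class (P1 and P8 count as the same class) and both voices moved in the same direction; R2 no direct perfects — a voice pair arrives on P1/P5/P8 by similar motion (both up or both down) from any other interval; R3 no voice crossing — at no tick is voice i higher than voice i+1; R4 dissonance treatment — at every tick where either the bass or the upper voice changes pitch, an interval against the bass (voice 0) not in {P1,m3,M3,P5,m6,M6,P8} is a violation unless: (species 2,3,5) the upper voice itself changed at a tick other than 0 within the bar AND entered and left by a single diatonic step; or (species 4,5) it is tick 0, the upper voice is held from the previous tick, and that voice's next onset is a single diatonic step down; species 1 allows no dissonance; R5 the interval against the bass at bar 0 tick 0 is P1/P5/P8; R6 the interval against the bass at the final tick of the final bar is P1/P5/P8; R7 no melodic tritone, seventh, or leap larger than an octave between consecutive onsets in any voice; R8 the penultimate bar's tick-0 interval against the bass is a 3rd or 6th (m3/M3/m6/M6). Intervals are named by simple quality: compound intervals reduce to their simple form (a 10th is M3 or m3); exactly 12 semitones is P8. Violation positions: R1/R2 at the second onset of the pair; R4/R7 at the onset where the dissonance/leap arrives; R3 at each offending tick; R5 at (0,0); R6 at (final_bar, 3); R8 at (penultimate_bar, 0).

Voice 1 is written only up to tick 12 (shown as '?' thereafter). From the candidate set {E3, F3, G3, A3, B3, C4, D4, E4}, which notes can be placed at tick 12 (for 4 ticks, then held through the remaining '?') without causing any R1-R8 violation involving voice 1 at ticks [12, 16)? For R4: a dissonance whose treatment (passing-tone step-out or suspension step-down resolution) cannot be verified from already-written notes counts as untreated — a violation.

E3: violates R2,R7
F3: violates R4
G3: legal
A3: violates R4
B3: violates R2
C4: legal
D4: violates R4
E4: legal

{C4, E4, G3}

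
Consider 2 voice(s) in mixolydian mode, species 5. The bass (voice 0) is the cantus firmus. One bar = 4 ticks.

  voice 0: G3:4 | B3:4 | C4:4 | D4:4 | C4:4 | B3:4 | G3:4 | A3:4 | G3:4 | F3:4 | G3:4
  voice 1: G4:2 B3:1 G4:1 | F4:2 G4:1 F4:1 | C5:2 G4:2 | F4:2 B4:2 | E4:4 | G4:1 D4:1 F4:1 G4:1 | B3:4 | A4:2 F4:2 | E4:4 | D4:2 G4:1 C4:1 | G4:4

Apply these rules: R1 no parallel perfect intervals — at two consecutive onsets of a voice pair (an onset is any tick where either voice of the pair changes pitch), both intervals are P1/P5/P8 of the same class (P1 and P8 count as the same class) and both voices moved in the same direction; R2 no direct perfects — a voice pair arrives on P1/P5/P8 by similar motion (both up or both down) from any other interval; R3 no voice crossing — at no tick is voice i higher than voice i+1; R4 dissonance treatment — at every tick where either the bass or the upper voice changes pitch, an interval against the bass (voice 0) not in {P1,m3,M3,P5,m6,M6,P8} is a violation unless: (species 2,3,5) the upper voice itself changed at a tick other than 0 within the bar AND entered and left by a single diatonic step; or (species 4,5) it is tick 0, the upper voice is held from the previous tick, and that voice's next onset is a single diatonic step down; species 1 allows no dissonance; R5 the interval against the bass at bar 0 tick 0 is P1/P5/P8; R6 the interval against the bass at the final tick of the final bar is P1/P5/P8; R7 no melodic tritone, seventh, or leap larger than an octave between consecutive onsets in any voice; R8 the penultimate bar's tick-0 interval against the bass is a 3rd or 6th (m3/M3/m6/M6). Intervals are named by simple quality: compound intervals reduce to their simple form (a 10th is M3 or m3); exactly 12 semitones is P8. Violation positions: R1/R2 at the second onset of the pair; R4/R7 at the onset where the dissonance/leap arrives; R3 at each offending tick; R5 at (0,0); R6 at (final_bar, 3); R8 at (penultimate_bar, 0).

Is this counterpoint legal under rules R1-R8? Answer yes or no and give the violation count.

bar 0: v0=G3 v1=G4 (P8)
bar 1: v0=B3 v1=F4 (TT)
bar 2: v0=C4 v1=C5 (P8)
bar 3: v0=D4 v1=F4 (m3)
bar 4: v0=C4 v1=E4 (M3)
bar 5: v0=B3 v1=G4 (m6)
bar 6: v0=G3 v1=B3 (M3)
bar 7: v0=A3 v1=A4 (P8)
bar 8: v0=G3 v1=E4 (M6)
bar 9: v0=F3 v1=D4 (M6)
bar 10: v0=G3 v1=G4 (P8)
  R4 @ bar1.0: B3/F4 TT untreated
  R4 @ bar1.3: B3/F4 TT untreated
  R2 @ bar2.0: B3/F4 TT -> C4/C5 P8 similar
  R7 @ bar3.2: F4->B4 leap 6st
  R4 @ bar5.2: B3/F4 TT untreated
  R2 @ bar7.0: G3/B3 M3 -> A3/A4 P8 similar
  R7 @ bar7.0: B3->A4 leap 10st
  R4 @ bar9.2: F3/G4 M2 untreated
  R2 @ bar10.0: F3/C4 P5 -> G3/G4 P8 similar

No (9 violations)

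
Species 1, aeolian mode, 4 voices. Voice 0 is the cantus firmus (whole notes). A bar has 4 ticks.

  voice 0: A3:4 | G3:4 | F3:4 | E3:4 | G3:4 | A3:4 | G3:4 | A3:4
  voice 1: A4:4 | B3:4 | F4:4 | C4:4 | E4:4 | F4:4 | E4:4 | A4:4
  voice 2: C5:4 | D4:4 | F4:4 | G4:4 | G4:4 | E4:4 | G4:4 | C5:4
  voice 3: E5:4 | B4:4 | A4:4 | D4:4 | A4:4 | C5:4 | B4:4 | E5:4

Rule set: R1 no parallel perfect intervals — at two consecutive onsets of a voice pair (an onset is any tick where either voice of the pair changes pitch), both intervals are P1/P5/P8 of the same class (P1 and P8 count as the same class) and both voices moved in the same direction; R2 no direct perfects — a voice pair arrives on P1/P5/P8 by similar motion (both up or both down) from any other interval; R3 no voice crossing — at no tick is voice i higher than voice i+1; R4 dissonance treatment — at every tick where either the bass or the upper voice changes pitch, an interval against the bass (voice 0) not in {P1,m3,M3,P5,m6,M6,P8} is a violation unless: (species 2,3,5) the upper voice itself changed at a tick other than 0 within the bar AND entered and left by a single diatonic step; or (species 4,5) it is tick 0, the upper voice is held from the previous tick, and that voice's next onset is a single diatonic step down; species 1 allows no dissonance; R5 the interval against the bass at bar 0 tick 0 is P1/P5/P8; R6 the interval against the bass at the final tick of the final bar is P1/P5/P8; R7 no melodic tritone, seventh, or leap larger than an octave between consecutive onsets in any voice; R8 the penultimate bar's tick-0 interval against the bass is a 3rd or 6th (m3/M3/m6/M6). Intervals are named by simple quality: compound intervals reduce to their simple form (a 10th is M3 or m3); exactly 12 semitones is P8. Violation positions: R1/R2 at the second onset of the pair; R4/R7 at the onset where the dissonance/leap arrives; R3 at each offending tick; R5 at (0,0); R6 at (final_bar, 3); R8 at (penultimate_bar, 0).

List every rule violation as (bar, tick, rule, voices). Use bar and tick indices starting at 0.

bar 0: v0=A3 v1=A4 v2=C5 v3=E5 downbeat P5
bar 1: v0=G3 v1=B3 v2=D4 v3=B4 downbeat M3
bar 2: v0=F3 v1=F4 v2=F4 v3=A4 downbeat M3
bar 3: v0=E3 v1=C4 v2=G4 v3=D4 downbeat m7
bar 4: v0=G3 v1=E4 v2=G4 v3=A4 downbeat M2
bar 5: v0=A3 v1=F4 v2=E4 v3=C5 downbeat m3
bar 6: v0=G3 v1=E4 v2=G4 v3=B4 downbeat M3
bar 7: v0=A3 v1=A4 v2=C5 v3=E5 downbeat P5
  -> R5 @ bar 0 tick 0 v(0, 2): opens on m3
  -> R2 @ bar 1 tick 0 v(0, 2): A3/C5 m3 -> G3/D4 P5 similar
  -> R2 @ bar 1 tick 0 v(1, 3): A4/E5 P5 -> B3/B4 P8 similar
  -> R7 @ bar 1 tick 0 v(1,): A4->B3 leap 10st
  -> R7 @ bar 1 tick 0 v(2,): C5->D4 leap 10st
  -> R2 @ bar 2 tick 0 v(1, 2): B3/D4 m3 -> F4/F4 P1 similar
  -> R7 @ bar 2 tick 0 v(1,): B3->F4 leap 6st
  -> R3 @ bar 3 tick 0 v(2, 3): G4 above D4
  -> R4 @ bar 3 tick 0 v(0, 3): E3/D4 m7 untreated
  -> R3 @ bar 3 tick 1 v(2, 3): G4 above D4
  -> R3 @ bar 3 tick 2 v(2, 3): G4 above D4
  -> R3 @ bar 3 tick 3 v(2, 3): G4 above D4
  -> R4 @ bar 4 tick 0 v(0, 3): G3/A4 M2 untreated
  -> R2 @ bar 5 tick 0 v(1, 3): E4/A4 P4 -> F4/C5 P5 similar
  -> R3 @ bar 5 tick 0 v(1, 2): F4 above E4
  -> R3 @ bar 5 tick 1 v(1, 2): F4 above E4
  -> R3 @ bar 5 tick 2 v(1, 2): F4 above E4
  -> R3 @ bar 5 tick 3 v(1, 2): F4 above E4
  -> R1 @ bar 6 tick 0 v(1, 3): F4/C5 P5 -> E4/B4 P5 similar
  -> R8 @ bar 6 tick 0 v(0, 2): penult P8 not 3rd/6th
  -> R1 @ bar 7 tick 0 v(1, 3): E4/B4 P5 -> A4/E5 P5 similar
  -> R2 @ bar 7 tick 0 v(0, 1): G3/E4 M6 -> A3/A4 P8 similar
  -> R2 @ bar 7 tick 0 v(0, 3): G3/B4 M3 -> A3/E5 P5 similar
  -> R6 @ bar 7 tick 3 v(0, 2): closes on m3

(0, 0, R5, (0, 2))
(1, 0, R2, (0, 2))
(1, 0, R2, (1, 3))
(1, 0, R7, (1,))
(1, 0, R7, (2,))
(2, 0, R2, (1, 2))
(2, 0, R7, (1,))
(3, 0, R3, (2, 3))
(3, 0, R4, (0, 3))
(3, 1, R3, (2, 3))
(3, 2, R3, (2, 3))
(3, 3, R3, (2, 3))
(4, 0, R4, (0, 3))
(5, 0, R2, (1, 3))
(5, 0, R3, (1, 2))
(5, 1, R3, (1, 2))
(5, 2, R3, (1, 2))
(5, 3, R3, (1, 2))
(6, 0, R1, (1, 3))
(6, 0, R8, (0, 2))
(7, 0, R1, (1, 3))
(7, 0, R2, (0, 1))
(7, 0, R2, (0, 3))
(7, 3, R6, (0, 2))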